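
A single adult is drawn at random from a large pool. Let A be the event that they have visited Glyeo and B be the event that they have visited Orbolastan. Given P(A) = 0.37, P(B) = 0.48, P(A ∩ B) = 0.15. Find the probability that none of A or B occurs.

0.30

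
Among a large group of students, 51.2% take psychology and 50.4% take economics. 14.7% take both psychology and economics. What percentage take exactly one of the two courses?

72.2%

By inclusion–exclusion (exactly-one form):
P(exactly one) = 51.2 + 50.4 − 2·14.7 = 72.2%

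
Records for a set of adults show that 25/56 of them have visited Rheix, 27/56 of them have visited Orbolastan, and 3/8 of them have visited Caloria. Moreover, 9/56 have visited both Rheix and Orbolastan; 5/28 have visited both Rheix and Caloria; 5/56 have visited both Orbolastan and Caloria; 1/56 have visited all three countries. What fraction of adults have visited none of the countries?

3/28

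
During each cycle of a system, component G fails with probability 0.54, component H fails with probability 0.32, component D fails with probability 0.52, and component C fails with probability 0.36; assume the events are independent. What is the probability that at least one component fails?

Independence gives P(none) = ∏(1 − pᵢ).
P(none) = (1 − 0.54) × (1 − 0.32) × (1 − 0.52) × (1 − 0.36) = 0.46 × 0.68 × 0.48 × 0.64 = 0.09609216
P(at least one) = 1 − 0.09609216 = 0.90390784

0.90390784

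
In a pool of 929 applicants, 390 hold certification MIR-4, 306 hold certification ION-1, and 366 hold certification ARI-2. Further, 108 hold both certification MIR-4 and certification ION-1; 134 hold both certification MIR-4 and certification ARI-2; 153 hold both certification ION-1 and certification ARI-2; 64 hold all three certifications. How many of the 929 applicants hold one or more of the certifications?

|at least one| = 390 + 306 + 366 − 108 − 134 − 153 + 64 = 731

731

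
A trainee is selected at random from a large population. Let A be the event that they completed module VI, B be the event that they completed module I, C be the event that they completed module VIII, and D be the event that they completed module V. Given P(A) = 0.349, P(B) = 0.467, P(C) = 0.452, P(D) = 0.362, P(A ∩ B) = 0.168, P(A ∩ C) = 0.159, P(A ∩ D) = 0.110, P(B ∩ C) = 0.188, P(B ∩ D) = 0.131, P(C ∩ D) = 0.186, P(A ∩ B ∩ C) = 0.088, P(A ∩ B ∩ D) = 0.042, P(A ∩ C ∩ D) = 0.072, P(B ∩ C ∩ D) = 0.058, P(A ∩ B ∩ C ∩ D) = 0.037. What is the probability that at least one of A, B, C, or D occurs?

0.911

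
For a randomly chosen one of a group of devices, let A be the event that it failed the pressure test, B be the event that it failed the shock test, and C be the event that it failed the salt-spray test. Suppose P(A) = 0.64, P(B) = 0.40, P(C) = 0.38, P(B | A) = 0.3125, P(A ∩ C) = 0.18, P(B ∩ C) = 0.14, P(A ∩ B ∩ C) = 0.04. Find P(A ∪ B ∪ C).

P(A ∩ B) = P(A)·P(B|A) = 0.64 × 0.3125 = 0.20
P(A ∪ B ∪ C) = 0.64 + 0.40 + 0.38 − 0.20 − 0.18 − 0.14 + 0.04 = 0.94

0.94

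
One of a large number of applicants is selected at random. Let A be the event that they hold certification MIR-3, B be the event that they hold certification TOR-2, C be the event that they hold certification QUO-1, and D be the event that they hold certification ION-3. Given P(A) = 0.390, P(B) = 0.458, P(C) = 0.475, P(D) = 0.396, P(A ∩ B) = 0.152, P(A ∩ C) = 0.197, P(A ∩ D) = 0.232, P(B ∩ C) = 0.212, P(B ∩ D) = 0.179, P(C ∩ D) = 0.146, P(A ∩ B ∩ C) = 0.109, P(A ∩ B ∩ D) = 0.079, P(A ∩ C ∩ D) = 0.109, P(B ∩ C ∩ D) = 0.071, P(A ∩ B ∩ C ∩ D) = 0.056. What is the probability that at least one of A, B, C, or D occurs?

0.913

Apply inclusion-exclusion:
P(A ∪ B ∪ C ∪ D) = 0.390 + 0.458 + 0.475 + 0.396 − 0.152 − 0.197 − 0.232 − 0.212 − 0.179 − 0.146 + 0.109 + 0.079 + 0.109 + 0.071 − 0.056 = 0.913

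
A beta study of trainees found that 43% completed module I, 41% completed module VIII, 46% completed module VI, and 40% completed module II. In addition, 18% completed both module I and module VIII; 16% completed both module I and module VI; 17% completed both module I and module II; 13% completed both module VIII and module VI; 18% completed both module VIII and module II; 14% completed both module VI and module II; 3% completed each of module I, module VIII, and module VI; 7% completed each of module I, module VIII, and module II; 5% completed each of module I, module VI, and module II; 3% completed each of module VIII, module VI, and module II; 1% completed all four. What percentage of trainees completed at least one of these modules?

Inclusion–exclusion gives
P(at least one) = 43 + 41 + 46 + 40 − 18 − 16 − 17 − 13 − 18 − 14 + 3 + 7 + 5 + 3 − 1 = 91%

91%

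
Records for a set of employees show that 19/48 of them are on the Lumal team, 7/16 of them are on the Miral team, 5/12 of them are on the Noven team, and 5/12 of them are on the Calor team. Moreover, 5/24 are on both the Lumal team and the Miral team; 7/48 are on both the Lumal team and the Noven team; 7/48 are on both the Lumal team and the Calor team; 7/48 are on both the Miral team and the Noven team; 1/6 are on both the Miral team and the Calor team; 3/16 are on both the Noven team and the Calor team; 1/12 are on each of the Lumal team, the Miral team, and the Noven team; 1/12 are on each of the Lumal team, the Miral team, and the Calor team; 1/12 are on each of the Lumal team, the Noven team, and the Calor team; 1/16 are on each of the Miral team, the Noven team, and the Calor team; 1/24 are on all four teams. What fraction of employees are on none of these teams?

1/16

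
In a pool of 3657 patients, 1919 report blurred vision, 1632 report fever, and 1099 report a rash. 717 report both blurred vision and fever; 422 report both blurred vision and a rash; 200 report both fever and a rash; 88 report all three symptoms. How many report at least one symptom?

3399

Apply inclusion-exclusion:
N(≥1) = 1919 + 1632 + 1099 − 717 − 422 − 200 + 88 = 3399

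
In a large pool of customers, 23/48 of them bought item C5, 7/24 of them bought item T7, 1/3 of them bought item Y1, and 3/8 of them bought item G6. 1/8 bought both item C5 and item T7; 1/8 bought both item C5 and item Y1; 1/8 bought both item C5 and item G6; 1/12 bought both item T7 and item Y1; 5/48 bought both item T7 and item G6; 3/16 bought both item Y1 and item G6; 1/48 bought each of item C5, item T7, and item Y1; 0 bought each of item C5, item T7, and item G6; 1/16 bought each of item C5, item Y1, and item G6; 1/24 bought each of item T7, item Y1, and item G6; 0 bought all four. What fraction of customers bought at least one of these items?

41/48

Inclusion–exclusion gives
P(at least one) = 23/48 + 7/24 + 1/3 + 3/8 − 1/8 − 1/8 − 1/8 − 1/12 − 5/48 − 3/16 + 1/48 + 0 + 1/16 + 1/24 − 0 = 41/48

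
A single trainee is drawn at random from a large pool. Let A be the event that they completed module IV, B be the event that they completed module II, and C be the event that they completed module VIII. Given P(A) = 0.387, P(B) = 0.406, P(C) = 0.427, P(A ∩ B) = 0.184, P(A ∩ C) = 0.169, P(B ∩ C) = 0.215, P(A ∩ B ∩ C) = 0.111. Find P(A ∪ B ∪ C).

Apply inclusion-exclusion:
P(A ∪ B ∪ C) = 0.387 + 0.406 + 0.427 − 0.184 − 0.169 − 0.215 + 0.111 = 0.763

0.763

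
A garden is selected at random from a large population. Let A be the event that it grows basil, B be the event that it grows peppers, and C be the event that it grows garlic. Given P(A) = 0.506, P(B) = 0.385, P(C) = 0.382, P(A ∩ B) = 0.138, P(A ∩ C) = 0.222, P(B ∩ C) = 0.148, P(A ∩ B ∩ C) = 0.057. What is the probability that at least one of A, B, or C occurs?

0.822

By inclusion–exclusion:
P(A ∪ B ∪ C) = 0.506 + 0.385 + 0.382 − 0.138 − 0.222 − 0.148 + 0.057 = 0.822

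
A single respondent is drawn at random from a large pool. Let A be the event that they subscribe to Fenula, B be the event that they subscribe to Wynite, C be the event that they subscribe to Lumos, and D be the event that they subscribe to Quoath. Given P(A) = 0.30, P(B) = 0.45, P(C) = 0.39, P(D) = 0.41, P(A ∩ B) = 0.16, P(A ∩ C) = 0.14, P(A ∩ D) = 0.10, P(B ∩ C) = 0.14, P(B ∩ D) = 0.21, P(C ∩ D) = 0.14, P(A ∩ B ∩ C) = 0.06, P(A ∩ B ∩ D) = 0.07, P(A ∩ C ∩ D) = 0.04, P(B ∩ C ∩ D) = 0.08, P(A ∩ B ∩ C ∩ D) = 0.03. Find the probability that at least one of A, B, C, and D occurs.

Apply inclusion-exclusion:
P(A ∪ B ∪ C ∪ D) = 0.30 + 0.45 + 0.39 + 0.41 − 0.16 − 0.14 − 0.10 − 0.14 − 0.21 − 0.14 + 0.06 + 0.07 + 0.04 + 0.08 − 0.03 = 0.88

0.88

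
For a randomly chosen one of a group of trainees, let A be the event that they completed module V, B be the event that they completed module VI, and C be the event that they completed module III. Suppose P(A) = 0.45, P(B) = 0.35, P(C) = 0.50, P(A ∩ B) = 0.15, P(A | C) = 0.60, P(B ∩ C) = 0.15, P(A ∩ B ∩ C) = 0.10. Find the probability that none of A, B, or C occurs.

0.20

P(A ∩ C) = P(C)·P(A|C) = 0.50 × 0.60 = 0.30
Using inclusion–exclusion:
P(A ∪ B ∪ C) = 0.45 + 0.35 + 0.50 − 0.15 − 0.30 − 0.15 + 0.10 = 0.80
P(none) = 1 − 0.80 = 0.20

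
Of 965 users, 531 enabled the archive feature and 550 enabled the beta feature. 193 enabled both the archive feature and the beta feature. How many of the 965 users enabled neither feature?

Using inclusion–exclusion:
|at least one| = 531 + 550 − 193 = 888
None: 965 − 888 = 77

77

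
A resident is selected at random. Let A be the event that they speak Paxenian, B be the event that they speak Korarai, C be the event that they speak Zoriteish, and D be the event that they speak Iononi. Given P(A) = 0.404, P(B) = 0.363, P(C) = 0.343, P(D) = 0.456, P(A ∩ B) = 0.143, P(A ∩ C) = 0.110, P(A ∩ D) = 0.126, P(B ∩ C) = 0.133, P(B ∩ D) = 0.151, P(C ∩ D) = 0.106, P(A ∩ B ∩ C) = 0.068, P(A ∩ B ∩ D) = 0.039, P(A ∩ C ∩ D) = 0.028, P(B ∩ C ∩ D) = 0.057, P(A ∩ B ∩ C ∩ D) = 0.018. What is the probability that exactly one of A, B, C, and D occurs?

By inclusion–exclusion (exactly-one form):
P(exactly one) = 0.404 + 0.363 + 0.343 + 0.456 − 2·0.143 − 2·0.110 − 2·0.126 − 2·0.133 − 2·0.151 − 2·0.106 + 3·0.068 + 3·0.039 + 3·0.028 + 3·0.057 − 4·0.018 = 0.532

0.532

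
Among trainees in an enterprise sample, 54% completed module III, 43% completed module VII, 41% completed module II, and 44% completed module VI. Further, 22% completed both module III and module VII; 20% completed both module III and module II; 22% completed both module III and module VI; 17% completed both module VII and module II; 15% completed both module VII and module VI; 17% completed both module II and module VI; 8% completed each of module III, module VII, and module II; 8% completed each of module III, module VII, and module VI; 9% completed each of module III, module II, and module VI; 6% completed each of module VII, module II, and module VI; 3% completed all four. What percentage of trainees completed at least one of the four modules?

Apply inclusion-exclusion:
P(union) = 54 + 43 + 41 + 44 − 22 − 20 − 22 − 17 − 15 − 17 + 8 + 8 + 9 + 6 − 3 = 97%

97%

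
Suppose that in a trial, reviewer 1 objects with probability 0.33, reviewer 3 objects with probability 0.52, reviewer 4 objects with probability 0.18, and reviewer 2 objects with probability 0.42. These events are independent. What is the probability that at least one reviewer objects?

0.84704704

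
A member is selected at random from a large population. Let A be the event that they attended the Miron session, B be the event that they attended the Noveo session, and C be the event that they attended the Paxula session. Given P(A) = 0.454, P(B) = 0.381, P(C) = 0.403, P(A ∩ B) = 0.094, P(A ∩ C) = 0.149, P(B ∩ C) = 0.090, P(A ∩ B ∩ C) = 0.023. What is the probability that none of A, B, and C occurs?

0.072

Apply inclusion-exclusion:
P(A ∪ B ∪ C) = 0.454 + 0.381 + 0.403 − 0.094 − 0.149 − 0.090 + 0.023 = 0.928
P(none) = 1 − 0.928 = 0.072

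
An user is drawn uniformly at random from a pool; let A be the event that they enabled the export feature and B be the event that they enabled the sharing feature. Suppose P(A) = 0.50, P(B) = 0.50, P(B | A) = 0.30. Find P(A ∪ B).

P(A ∩ B) = P(A)·P(B|A) = 0.50 × 0.30 = 0.15
By inclusion–exclusion:
P(A ∪ B) = 0.50 + 0.50 − 0.15 = 0.85

0.85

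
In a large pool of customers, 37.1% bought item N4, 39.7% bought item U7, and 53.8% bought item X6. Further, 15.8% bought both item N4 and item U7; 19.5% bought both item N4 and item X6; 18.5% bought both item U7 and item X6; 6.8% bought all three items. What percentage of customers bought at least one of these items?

83.6%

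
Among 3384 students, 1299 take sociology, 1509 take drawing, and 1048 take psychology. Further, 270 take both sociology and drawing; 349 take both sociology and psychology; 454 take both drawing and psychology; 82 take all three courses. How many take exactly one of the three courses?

1956

Using the inclusion–exclusion count for exactly one event:
N(exactly one) = 1299 + 1509 + 1048 − 2·270 − 2·349 − 2·454 + 3·82 = 1956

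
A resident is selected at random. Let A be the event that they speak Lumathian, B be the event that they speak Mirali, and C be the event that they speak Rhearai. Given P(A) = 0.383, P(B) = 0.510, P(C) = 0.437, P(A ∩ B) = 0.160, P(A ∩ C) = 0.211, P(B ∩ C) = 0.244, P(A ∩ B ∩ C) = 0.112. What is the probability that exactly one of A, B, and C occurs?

0.436

Using the inclusion–exclusion count for exactly one event:
P(exactly one) = 0.383 + 0.510 + 0.437 − 2·0.160 − 2·0.211 − 2·0.244 + 3·0.112 = 0.436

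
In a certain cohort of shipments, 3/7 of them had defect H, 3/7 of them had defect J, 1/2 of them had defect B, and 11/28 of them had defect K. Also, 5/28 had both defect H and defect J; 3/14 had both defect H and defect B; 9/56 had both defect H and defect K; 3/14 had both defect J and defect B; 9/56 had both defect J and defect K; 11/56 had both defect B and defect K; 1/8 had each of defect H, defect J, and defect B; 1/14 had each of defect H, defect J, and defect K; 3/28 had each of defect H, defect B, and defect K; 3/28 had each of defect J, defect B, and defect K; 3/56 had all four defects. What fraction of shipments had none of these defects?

P(≥1) = 3/7 + 3/7 + 1/2 + 11/28 − 5/28 − 3/14 − 9/56 − 3/14 − 9/56 − 11/56 + 1/8 + 1/14 + 3/28 + 3/28 − 3/56 = 55/56
P(none) = 1 − 55/56 = 1/56

1/56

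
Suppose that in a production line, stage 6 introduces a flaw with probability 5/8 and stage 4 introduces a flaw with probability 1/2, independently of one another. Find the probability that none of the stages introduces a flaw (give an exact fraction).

3/16

P(none) = (1 − 5/8) × (1 − 1/2) = 3/8 × 1/2 = 3/16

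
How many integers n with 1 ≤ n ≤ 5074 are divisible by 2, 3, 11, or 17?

3627

floor(5074/2) + floor(5074/3) + floor(5074/11) + floor(5074/17) − floor(5074/6) − floor(5074/22) − floor(5074/34) − floor(5074/33) − floor(5074/51) − floor(5074/187) + floor(5074/66) + floor(5074/102) + floor(5074/374) + floor(5074/561) − floor(5074/1122) = 2537 + 1691 + 461 + 298 − 845 − 230 − 149 − 153 − 99 − 27 + 76 + 49 + 13 + 9 − 4 = 3627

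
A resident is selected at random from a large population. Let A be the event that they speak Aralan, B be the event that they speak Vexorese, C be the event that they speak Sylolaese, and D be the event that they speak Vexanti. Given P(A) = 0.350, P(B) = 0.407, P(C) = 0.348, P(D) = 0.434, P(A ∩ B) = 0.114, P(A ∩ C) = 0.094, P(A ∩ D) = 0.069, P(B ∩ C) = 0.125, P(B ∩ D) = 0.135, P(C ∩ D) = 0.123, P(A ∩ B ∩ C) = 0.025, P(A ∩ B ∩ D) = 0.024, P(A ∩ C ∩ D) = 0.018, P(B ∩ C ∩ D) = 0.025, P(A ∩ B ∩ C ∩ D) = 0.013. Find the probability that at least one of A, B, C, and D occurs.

Apply inclusion-exclusion:
P(A ∪ B ∪ C ∪ D) = 0.350 + 0.407 + 0.348 + 0.434 − 0.114 − 0.094 − 0.069 − 0.125 − 0.135 − 0.123 + 0.025 + 0.024 + 0.018 + 0.025 − 0.013 = 0.958

0.958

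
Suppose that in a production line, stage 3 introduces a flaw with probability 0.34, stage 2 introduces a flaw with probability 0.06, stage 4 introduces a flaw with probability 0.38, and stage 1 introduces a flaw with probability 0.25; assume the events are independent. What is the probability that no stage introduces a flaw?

P(none) = (1 − 0.34) × (1 − 0.06) × (1 − 0.38) × (1 − 0.25) = 0.66 × 0.94 × 0.62 × 0.75 = 0.288486

0.288486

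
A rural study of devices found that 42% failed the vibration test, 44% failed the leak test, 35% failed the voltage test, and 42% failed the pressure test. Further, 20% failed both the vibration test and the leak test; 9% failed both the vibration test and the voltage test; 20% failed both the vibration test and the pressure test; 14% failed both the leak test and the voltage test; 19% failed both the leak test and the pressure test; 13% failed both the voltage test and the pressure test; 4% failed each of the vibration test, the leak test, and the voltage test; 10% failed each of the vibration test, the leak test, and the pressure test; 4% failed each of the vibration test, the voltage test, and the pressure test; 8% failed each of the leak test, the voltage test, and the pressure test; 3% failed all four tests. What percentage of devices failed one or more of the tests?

Using inclusion–exclusion:
P(≥1) = 42 + 44 + 35 + 42 − 20 − 9 − 20 − 14 − 19 − 13 + 4 + 10 + 4 + 8 − 3 = 91%

91%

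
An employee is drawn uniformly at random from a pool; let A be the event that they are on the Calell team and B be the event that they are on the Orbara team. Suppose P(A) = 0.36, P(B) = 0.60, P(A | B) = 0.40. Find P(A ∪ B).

0.72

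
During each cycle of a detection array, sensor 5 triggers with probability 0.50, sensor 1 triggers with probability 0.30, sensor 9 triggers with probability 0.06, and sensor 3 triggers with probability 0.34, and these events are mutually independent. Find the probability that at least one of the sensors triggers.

P(none) = (1 − 0.50) × (1 − 0.30) × (1 − 0.06) × (1 − 0.34) = 0.50 × 0.70 × 0.94 × 0.66 = 0.21714
P(at least one) = 1 − 0.21714 = 0.78286

0.78286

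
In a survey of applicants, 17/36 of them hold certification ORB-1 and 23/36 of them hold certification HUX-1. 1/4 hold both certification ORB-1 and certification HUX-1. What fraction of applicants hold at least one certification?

Inclusion–exclusion gives
P(at least one) = 17/36 + 23/36 − 1/4 = 31/36

31/36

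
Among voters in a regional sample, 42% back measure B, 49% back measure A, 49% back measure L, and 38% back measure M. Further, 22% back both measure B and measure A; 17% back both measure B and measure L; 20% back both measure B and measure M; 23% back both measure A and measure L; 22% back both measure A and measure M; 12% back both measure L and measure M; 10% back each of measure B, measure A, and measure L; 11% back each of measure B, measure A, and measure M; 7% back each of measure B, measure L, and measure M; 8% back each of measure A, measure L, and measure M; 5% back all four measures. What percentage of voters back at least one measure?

P(union) = 42 + 49 + 49 + 38 − 22 − 17 − 20 − 23 − 22 − 12 + 10 + 11 + 7 + 8 − 5 = 93%

93%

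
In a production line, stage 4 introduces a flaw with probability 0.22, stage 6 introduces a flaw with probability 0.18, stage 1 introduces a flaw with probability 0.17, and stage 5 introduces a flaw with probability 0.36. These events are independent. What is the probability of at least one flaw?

0.66024448

Independence gives P(none) = ∏(1 − pᵢ).
P(none) = (1 − 0.22) × (1 − 0.18) × (1 − 0.17) × (1 − 0.36) = 0.78 × 0.82 × 0.83 × 0.64 = 0.33975552
P(at least one) = 1 − 0.33975552 = 0.66024448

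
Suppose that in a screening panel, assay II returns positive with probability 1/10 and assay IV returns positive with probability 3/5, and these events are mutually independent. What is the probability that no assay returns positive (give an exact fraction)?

9/25

P(none) = (1 − 1/10) × (1 − 3/5) = 9/10 × 2/5 = 9/25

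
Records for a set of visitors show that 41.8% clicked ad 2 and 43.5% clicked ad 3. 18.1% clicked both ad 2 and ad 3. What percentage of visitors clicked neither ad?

Apply inclusion-exclusion:
P(union) = 41.8 + 43.5 − 18.1 = 67.2%
P(none) = 100% − 67.2% = 32.8%

32.8%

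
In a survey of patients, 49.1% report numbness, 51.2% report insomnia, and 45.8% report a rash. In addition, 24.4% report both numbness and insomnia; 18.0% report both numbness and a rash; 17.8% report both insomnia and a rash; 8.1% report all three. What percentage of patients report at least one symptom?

94.0%

P(union) = 49.1 + 51.2 + 45.8 − 24.4 − 18.0 − 17.8 + 8.1 = 94.0%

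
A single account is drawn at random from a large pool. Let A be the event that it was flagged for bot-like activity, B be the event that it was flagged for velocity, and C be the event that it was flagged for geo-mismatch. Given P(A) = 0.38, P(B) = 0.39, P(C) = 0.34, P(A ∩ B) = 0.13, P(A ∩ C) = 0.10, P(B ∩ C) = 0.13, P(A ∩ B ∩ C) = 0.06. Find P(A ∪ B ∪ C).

0.81

By inclusion–exclusion:
P(A ∪ B ∪ C) = 0.38 + 0.39 + 0.34 − 0.13 − 0.10 − 0.13 + 0.06 = 0.81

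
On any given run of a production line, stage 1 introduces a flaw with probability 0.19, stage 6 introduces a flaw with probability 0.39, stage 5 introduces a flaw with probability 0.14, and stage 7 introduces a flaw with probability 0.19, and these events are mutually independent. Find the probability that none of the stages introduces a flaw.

0.34419006

P(none) = (1 − 0.19) × (1 − 0.39) × (1 − 0.14) × (1 − 0.19) = 0.81 × 0.61 × 0.86 × 0.81 = 0.34419006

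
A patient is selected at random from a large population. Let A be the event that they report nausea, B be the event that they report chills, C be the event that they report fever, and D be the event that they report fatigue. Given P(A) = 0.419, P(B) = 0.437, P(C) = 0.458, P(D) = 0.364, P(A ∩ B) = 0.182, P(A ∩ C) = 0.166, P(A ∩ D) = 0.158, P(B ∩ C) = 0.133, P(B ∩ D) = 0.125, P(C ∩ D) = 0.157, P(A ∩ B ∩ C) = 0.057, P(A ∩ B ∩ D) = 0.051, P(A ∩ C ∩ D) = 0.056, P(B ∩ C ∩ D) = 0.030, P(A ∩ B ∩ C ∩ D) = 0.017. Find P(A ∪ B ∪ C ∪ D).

0.934

By inclusion–exclusion:
P(A ∪ B ∪ C ∪ D) = 0.419 + 0.437 + 0.458 + 0.364 − 0.182 − 0.166 − 0.158 − 0.133 − 0.125 − 0.157 + 0.057 + 0.051 + 0.056 + 0.030 − 0.017 = 0.934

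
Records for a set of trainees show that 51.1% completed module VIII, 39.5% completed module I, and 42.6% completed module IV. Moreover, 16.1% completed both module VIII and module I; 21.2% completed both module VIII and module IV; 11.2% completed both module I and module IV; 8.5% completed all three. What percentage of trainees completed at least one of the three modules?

Using inclusion–exclusion:
P(union) = 51.1 + 39.5 + 42.6 − 16.1 − 21.2 − 11.2 + 8.5 = 93.2%

93.2%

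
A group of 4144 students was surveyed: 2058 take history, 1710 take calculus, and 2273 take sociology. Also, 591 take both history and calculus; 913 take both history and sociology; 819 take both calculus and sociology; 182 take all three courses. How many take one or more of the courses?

|union| = 2058 + 1710 + 2273 − 591 − 913 − 819 + 182 = 3900

3900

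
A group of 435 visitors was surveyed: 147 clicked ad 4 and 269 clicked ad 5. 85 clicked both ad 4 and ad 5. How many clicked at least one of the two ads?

Inclusion–exclusion gives
|union| = 147 + 269 − 85 = 331

331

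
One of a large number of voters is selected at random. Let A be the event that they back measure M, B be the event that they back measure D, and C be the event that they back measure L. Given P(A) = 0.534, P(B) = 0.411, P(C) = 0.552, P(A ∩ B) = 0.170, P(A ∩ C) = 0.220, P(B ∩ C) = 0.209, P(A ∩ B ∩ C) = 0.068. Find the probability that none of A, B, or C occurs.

0.034

By inclusion-exclusion,
P(A ∪ B ∪ C) = 0.534 + 0.411 + 0.552 − 0.170 − 0.220 − 0.209 + 0.068 = 0.966
P(none) = 1 − 0.966 = 0.034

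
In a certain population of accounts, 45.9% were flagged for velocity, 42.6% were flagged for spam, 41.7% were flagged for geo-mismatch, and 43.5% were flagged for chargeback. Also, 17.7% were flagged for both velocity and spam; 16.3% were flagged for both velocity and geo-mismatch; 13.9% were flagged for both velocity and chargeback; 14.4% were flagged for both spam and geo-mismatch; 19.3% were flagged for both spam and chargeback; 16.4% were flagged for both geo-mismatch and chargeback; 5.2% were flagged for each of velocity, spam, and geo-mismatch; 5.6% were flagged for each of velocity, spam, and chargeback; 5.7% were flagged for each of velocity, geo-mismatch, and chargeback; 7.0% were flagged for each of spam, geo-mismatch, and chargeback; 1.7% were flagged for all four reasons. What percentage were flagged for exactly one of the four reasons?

Using the inclusion–exclusion count for exactly one event:
P(exactly one) = 45.9 + 42.6 + 41.7 + 43.5 − 2·17.7 − 2·16.3 − 2·13.9 − 2·14.4 − 2·19.3 − 2·16.4 + 3·5.2 + 3·5.6 + 3·5.7 + 3·7.0 − 4·1.7 = 41.4%

41.4%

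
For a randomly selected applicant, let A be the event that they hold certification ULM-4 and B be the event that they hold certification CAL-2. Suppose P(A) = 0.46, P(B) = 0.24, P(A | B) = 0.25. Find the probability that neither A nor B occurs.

0.36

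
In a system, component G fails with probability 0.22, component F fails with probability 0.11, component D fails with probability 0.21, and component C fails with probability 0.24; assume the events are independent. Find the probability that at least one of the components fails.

Since the events are independent, P(none) is the product of the individual non-occurrence probabilities.
P(none) = (1 − 0.22) × (1 − 0.11) × (1 − 0.21) × (1 − 0.24) = 0.78 × 0.89 × 0.79 × 0.76 = 0.41679768
P(at least one) = 1 − 0.41679768 = 0.58320232

0.58320232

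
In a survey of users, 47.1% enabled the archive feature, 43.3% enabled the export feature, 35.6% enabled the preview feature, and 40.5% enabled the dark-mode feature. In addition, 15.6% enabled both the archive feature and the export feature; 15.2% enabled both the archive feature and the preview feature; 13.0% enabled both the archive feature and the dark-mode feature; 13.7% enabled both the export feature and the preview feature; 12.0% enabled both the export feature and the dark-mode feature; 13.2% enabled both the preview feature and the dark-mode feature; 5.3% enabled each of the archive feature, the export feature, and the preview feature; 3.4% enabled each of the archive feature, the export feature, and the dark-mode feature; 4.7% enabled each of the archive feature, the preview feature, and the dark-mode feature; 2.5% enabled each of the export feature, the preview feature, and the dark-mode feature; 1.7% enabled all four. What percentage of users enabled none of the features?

By inclusion–exclusion:
P(at least one) = 47.1 + 43.3 + 35.6 + 40.5 − 15.6 − 15.2 − 13.0 − 13.7 − 12.0 − 13.2 + 5.3 + 3.4 + 4.7 + 2.5 − 1.7 = 98.0%
P(none) = 100% − 98.0% = 2.0%

2.0%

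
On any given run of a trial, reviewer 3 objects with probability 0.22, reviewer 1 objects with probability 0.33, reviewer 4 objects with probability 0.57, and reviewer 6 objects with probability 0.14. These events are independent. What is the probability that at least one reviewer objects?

P(none) = (1 − 0.22) × (1 − 0.33) × (1 − 0.57) × (1 − 0.14) = 0.78 × 0.67 × 0.43 × 0.86 = 0.19325748
P(at least one) = 1 − 0.19325748 = 0.80674252

0.80674252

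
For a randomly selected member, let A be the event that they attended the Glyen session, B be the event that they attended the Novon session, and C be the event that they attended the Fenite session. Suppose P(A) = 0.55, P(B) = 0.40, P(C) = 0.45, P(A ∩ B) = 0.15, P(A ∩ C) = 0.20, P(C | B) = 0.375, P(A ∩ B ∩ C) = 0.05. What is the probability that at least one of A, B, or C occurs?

P(B ∩ C) = P(B)·P(C|B) = 0.40 × 0.375 = 0.15
P(A ∪ B ∪ C) = 0.55 + 0.40 + 0.45 − 0.15 − 0.20 − 0.15 + 0.05 = 0.95

0.95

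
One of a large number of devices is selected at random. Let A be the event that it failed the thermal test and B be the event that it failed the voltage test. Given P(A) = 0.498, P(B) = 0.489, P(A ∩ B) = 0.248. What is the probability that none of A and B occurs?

0.261

P(A ∪ B) = 0.498 + 0.489 − 0.248 = 0.739
P(none) = 1 − 0.739 = 0.261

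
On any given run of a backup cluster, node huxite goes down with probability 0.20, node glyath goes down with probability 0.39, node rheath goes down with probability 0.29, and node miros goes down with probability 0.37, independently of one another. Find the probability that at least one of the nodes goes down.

Independence gives P(none) = ∏(1 − pᵢ).
P(none) = (1 − 0.20) × (1 − 0.39) × (1 − 0.29) × (1 − 0.37) = 0.80 × 0.61 × 0.71 × 0.63 = 0.2182824
P(at least one) = 1 − 0.2182824 = 0.7817176

0.7817176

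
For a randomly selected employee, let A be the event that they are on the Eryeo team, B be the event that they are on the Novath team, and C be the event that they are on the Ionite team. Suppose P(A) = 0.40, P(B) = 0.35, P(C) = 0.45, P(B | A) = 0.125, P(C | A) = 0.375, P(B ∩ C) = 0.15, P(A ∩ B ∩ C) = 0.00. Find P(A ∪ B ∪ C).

P(A ∩ B) = P(A)·P(B|A) = 0.40 × 0.125 = 0.05
P(A ∩ C) = P(A)·P(C|A) = 0.40 × 0.375 = 0.15
Using inclusion–exclusion:
P(A ∪ B ∪ C) = 0.40 + 0.35 + 0.45 − 0.05 − 0.15 − 0.15 + 0.00 = 0.85

0.85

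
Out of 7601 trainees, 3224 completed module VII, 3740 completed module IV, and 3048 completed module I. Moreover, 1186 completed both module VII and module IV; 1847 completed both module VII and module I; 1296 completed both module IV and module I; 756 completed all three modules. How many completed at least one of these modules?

6439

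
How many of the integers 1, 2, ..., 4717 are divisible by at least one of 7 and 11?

By inclusion–exclusion:
673 + 428 − 61 = 1040

1040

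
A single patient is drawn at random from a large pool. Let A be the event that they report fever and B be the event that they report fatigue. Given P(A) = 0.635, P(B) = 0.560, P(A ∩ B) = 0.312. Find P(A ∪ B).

P(A ∪ B) = 0.635 + 0.560 − 0.312 = 0.883

0.883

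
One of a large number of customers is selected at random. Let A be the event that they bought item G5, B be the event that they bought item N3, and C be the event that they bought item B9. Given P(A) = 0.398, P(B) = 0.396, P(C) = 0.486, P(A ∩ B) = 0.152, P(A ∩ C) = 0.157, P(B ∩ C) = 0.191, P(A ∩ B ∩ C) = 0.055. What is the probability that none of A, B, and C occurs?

Using inclusion–exclusion:
P(A ∪ B ∪ C) = 0.398 + 0.396 + 0.486 − 0.152 − 0.157 − 0.191 + 0.055 = 0.835
P(none) = 1 − 0.835 = 0.165

0.165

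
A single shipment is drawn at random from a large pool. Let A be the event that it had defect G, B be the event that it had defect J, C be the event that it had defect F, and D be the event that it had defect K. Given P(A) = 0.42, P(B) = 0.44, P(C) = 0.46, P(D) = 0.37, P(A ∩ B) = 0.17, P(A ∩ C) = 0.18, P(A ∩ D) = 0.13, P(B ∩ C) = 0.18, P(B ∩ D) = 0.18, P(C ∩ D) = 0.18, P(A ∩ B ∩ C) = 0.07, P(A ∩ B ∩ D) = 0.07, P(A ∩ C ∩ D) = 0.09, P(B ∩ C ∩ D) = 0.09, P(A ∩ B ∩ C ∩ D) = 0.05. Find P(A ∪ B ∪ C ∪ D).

0.94

P(A ∪ B ∪ C ∪ D) = 0.42 + 0.44 + 0.46 + 0.37 − 0.17 − 0.18 − 0.13 − 0.18 − 0.18 − 0.18 + 0.07 + 0.07 + 0.09 + 0.09 − 0.05 = 0.94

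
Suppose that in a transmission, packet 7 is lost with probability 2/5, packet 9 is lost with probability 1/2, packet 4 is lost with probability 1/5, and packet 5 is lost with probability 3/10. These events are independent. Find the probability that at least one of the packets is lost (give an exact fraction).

P(none) = (1 − 2/5) × (1 − 1/2) × (1 − 1/5) × (1 − 3/10) = 3/5 × 1/2 × 4/5 × 7/10 = 21/125
P(at least one) = 1 − 21/125 = 104/125

104/125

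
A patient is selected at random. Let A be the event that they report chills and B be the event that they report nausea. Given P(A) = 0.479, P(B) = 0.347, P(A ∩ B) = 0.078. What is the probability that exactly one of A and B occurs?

Using the inclusion–exclusion count for exactly one event:
P(exactly one) = 0.479 + 0.347 − 2·0.078 = 0.670

0.670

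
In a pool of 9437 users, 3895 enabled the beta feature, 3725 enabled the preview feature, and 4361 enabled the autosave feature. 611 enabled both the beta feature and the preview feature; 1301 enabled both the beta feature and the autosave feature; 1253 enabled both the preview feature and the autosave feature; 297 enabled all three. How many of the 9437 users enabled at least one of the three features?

9113

N(≥1) = 3895 + 3725 + 4361 − 611 − 1301 − 1253 + 297 = 9113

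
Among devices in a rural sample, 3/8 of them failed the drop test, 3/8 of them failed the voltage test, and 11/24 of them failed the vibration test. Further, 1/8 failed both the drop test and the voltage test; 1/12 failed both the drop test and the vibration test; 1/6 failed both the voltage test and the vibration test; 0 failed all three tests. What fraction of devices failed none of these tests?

1/6

By inclusion-exclusion,
P(at least one) = 3/8 + 3/8 + 11/24 − 1/8 − 1/12 − 1/6 + 0 = 5/6
P(none) = 1 − 5/6 = 1/6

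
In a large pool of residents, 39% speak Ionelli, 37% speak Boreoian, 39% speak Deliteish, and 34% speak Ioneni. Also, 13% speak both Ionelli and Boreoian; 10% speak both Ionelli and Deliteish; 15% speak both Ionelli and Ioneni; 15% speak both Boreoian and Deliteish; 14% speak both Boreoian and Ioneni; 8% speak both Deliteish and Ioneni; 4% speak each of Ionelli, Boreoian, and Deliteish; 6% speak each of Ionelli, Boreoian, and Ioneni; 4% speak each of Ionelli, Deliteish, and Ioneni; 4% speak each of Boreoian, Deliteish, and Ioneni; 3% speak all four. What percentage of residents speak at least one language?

89%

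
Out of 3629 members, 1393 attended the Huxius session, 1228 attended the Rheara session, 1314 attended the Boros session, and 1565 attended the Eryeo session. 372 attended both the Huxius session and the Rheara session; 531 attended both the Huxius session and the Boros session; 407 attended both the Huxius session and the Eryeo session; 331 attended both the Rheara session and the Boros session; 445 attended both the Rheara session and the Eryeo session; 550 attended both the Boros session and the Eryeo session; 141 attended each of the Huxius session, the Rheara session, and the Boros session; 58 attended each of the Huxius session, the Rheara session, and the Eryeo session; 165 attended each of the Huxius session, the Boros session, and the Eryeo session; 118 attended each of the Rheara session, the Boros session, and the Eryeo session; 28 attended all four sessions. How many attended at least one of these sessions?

By inclusion–exclusion:
|at least one| = 1393 + 1228 + 1314 + 1565 − 372 − 531 − 407 − 331 − 445 − 550 + 141 + 58 + 165 + 118 − 28 = 3318

3318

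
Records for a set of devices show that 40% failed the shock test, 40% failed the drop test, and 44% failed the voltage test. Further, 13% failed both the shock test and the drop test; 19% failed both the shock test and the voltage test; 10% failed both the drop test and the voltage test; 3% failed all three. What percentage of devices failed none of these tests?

P(union) = 40 + 40 + 44 − 13 − 19 − 10 + 3 = 85%
P(none) = 100% − 85% = 15%

15%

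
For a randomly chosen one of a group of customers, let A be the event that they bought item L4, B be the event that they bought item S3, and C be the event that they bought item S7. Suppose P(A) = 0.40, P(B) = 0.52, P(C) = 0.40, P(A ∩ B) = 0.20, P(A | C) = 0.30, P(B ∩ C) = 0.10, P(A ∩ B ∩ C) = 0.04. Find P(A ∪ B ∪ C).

0.94

P(A ∩ C) = P(C)·P(A|C) = 0.40 × 0.30 = 0.12
Using inclusion–exclusion:
P(A ∪ B ∪ C) = 0.40 + 0.52 + 0.40 − 0.20 − 0.12 − 0.10 + 0.04 = 0.94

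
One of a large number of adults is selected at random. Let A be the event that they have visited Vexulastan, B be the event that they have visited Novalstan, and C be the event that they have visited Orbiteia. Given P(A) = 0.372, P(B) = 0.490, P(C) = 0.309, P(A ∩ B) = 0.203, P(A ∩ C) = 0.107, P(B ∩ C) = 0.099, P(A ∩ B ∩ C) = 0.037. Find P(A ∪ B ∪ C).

0.799

P(A ∪ B ∪ C) = 0.372 + 0.490 + 0.309 − 0.203 − 0.107 − 0.099 + 0.037 = 0.799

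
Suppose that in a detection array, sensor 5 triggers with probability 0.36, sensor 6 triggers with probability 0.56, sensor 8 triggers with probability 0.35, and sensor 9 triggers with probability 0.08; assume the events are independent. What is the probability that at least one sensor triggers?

P(none) = (1 − 0.36) × (1 − 0.56) × (1 − 0.35) × (1 − 0.08) = 0.64 × 0.44 × 0.65 × 0.92 = 0.1683968
P(at least one) = 1 − 0.1683968 = 0.8316032

0.8316032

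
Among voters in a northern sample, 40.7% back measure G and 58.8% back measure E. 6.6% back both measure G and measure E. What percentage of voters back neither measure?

Inclusion–exclusion gives
P(≥1) = 40.7 + 58.8 − 6.6 = 92.9%
P(none) = 100% − 92.9% = 7.1%

7.1%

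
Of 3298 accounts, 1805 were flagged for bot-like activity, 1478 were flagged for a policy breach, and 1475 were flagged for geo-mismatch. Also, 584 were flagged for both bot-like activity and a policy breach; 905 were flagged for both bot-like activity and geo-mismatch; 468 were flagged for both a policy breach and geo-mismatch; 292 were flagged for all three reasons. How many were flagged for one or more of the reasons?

3093

Inclusion–exclusion gives
|at least one| = 1805 + 1478 + 1475 − 584 − 905 − 468 + 292 = 3093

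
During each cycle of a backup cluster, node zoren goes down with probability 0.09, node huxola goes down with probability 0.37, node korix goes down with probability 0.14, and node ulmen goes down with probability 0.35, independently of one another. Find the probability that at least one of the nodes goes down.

P(none) = (1 − 0.09) × (1 − 0.37) × (1 − 0.14) × (1 − 0.35) = 0.91 × 0.63 × 0.86 × 0.65 = 0.3204747
P(at least one) = 1 − 0.3204747 = 0.6795253

0.6795253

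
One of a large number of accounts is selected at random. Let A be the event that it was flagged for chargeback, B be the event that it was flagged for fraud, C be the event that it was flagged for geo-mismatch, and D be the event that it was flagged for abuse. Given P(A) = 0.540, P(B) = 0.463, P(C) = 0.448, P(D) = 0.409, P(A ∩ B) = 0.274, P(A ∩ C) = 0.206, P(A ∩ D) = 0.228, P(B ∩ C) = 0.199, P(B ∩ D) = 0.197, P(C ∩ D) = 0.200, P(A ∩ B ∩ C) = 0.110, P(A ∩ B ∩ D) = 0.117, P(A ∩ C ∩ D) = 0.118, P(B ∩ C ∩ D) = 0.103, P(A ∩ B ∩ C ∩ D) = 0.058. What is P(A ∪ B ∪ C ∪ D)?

Inclusion–exclusion gives
P(A ∪ B ∪ C ∪ D) = 0.540 + 0.463 + 0.448 + 0.409 − 0.274 − 0.206 − 0.228 − 0.199 − 0.197 − 0.200 + 0.110 + 0.117 + 0.118 + 0.103 − 0.058 = 0.946

0.946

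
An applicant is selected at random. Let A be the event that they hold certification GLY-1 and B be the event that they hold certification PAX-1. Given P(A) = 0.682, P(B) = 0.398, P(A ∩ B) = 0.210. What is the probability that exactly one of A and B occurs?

0.660

P(exactly one) = 0.682 + 0.398 − 2·0.210 = 0.660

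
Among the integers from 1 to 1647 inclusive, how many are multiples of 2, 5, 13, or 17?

Using inclusion–exclusion:
⌊1647/2⌋ + ⌊1647/5⌋ + ⌊1647/13⌋ + ⌊1647/17⌋ − ⌊1647/10⌋ − ⌊1647/26⌋ − ⌊1647/34⌋ − ⌊1647/65⌋ − ⌊1647/85⌋ − ⌊1647/221⌋ + ⌊1647/130⌋ + ⌊1647/170⌋ + ⌊1647/442⌋ + ⌊1647/1105⌋ − ⌊1647/2210⌋ = 823 + 329 + 126 + 96 − 164 − 63 − 48 − 25 − 19 − 7 + 12 + 9 + 3 + 1 − 0 = 1073

1073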